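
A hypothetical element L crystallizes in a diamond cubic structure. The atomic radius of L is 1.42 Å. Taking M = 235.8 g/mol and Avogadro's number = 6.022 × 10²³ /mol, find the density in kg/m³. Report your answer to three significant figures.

11100 kg/m³

In a diamond cubic lattice, nearest neighbors lie along the body diagonal with √3·a = 8r, giving a = 6.559 Å = 6.559 × 10^-8 cm.
With Z = 8, ρ = Z·M/(N_A·a³) = 8 × 235.8 / (6.022 × 10²³ × 2.821 × 10^-22) = 11.10 g/cm³ = 11100 kg/m³.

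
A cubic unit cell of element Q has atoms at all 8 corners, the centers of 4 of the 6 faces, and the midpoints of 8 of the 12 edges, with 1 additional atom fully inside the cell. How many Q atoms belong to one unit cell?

Corner atoms are shared by 8 cells (1/8 each), face atoms by 2 (1/2 each), edge atoms by 4 (1/4 each), interior atoms are unshared.
Net atoms = 8 × 1/8 + 4 × 1/2 + 8 × 1/4 + 1 = 1 + 2 + 2 + 1 = 6.

6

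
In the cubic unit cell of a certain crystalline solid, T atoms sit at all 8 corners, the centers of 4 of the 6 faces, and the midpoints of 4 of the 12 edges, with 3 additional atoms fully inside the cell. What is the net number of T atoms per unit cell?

Corner atoms are shared by 8 cells (1/8 each), face atoms by 2 (1/2 each), edge atoms by 4 (1/4 each), interior atoms are unshared.
Net atoms = 8 × 1/8 + 4 × 1/2 + 4 × 1/4 + 3 = 1 + 2 + 1 + 3 = 7.

7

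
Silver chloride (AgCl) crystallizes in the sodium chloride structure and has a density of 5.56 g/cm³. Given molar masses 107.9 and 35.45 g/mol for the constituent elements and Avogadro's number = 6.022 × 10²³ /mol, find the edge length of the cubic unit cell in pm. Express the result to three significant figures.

M(AgCl) = 143.35 g/mol; Z = 4 formula units per cell.
a³ = Z·M/(N_A·ρ) = 4 × 143.35 / (6.022 × 10²³ × 5.56) = 1.713 × 10^-22 cm³, so a = 5.553 × 10^-8 cm = 555 pm.

555 pm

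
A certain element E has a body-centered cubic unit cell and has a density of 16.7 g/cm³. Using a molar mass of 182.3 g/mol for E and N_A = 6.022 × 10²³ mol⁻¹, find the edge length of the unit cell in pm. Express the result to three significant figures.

With Z = 2 atoms per BCC cell, a³ = Z·M/(N_A·ρ) = 2 × 182.3 / (6.022 × 10²³ × 16.70 g/cm³) = 3.625 × 10^-23 cm³.
a = (3.625 × 10^-23)^(1/3) = 3.310 × 10^-8 cm = 331 pm.

331 pm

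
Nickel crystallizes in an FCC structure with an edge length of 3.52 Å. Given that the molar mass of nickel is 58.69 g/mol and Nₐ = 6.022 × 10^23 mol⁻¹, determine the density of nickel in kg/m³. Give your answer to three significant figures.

8940 kg/m³

An FCC unit cell contains Z = 4 atoms.
Cell volume: a³ = (3.52 Å)³ = (3.520 × 10^-8 cm)³ = 4.361 × 10^-23 cm³.
ρ = Z·M/(N_A·a³) = 4 × 58.69 / (6.022 × 10²³ × 4.361 × 10^-23) = 8.938 g/cm³ = 8940 kg/m³.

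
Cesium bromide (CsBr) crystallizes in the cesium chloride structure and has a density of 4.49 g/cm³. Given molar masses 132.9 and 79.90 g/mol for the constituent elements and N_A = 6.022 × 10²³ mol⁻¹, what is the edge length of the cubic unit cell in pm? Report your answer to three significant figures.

429 pm

M(CsBr) = 212.8 g/mol; Z = 1 formula unit per cell.
a³ = Z·M/(N_A·ρ) = 1 × 212.8 / (6.022 × 10²³ × 4.49) = 7.870 × 10^-23 cm³, so a = 4.285 × 10^-8 cm = 429 pm.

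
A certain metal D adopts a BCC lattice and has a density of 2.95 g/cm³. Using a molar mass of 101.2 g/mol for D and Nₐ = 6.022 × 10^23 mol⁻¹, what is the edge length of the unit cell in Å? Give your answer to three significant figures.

4.85 Å

With Z = 2 atoms per BCC cell, a³ = Z·M/(N_A·ρ) = 2 × 101.2 / (6.022 × 10²³ × 2.950 g/cm³) = 1.139 × 10^-22 cm³.
a = (1.139 × 10^-22)^(1/3) = 4.848 × 10^-8 cm = 4.85 Å.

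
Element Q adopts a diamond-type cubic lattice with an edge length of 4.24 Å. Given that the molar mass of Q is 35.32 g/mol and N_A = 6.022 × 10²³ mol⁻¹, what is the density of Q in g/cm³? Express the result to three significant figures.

6.16 g/cm³

A diamond cubic unit cell contains Z = 8 atoms.
Cell volume: a³ = (4.24 Å)³ = (4.240 × 10^-8 cm)³ = 7.623 × 10^-23 cm³.
ρ = Z·M/(N_A·a³) = 8 × 35.32 / (6.022 × 10²³ × 7.623 × 10^-23) = 6.156 g/cm³.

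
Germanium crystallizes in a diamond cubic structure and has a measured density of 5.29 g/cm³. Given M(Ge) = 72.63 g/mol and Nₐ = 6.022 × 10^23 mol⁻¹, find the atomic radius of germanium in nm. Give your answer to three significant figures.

For a diamond cubic cell (Z = 8), a³ = Z·M/(N_A·ρ) = 8 × 72.63 / (6.022 × 10²³ × 5.290) = 1.824 × 10^-22 cm³, so a = 5.671 × 10^-8 cm = 0.5671 nm.
Nearest neighbors lie along the body diagonal with √3·a = 8r, so r = 0.2165 × a = 0.123 nm.

0.123 nm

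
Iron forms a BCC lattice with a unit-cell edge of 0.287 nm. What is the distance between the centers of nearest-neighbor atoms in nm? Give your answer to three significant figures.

0.249 nm

In a BCC structure, atoms touch along the body diagonal, so √3·a = 4r; the nearest-neighbor distance equals 2r = 0.8660·a.
d = 0.8660 × 0.287 = 0.249 nm.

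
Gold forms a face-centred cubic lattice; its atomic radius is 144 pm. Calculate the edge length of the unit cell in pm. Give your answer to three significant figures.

In an FCC lattice, atoms touch along the face diagonal, so √2·a = 4r.
a = 4r/√2 = 4 × 144 / 1.4142 = 407 pm.

407 pm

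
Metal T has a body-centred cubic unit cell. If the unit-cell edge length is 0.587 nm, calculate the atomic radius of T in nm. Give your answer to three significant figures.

In a BCC lattice, atoms touch along the body diagonal, so √3·a = 4r.
r = √3·a/4 = 1.7321 × 0.587 / 4 = 0.254 nm.

0.254 nm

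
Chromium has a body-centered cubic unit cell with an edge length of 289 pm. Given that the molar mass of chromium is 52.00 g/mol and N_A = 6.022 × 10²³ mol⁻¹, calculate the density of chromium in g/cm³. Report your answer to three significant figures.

A BCC unit cell contains Z = 2 atoms.
Cell volume: a³ = (289 pm)³ = (2.890 × 10^-8 cm)³ = 2.414 × 10^-23 cm³.
ρ = Z·M/(N_A·a³) = 2 × 52.00 / (6.022 × 10²³ × 2.414 × 10^-23) = 7.155 g/cm³.

7.15 g/cm³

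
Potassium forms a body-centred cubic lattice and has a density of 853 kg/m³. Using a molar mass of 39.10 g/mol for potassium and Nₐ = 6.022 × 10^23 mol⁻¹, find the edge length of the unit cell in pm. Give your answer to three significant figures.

534 pm

With Z = 2 atoms per BCC cell, a³ = Z·M/(N_A·ρ) = 2 × 39.10 / (6.022 × 10²³ × 0.8530 g/cm³) = 1.522 × 10^-22 cm³.
a = (1.522 × 10^-22)^(1/3) = 5.340 × 10^-8 cm = 534 pm.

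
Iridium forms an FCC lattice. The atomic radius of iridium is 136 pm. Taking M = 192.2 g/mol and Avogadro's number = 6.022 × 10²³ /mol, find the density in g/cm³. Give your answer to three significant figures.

In an FCC lattice, atoms touch along the face diagonal, so √2·a = 4r, giving a = 384.7 pm = 3.847 × 10^-8 cm.
With Z = 4, ρ = Z·M/(N_A·a³) = 4 × 192.2 / (6.022 × 10²³ × 5.692 × 10^-23) = 22.43 g/cm³.

22.4 g/cm³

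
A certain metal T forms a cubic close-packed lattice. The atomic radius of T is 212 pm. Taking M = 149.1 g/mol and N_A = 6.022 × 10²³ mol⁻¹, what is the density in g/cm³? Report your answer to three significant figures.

4.59 g/cm³

In an FCC lattice, atoms touch along the face diagonal, so √2·a = 4r, giving a = 599.6 pm = 5.996 × 10^-8 cm.
With Z = 4, ρ = Z·M/(N_A·a³) = 4 × 149.1 / (6.022 × 10²³ × 2.156 × 10^-22) = 4.594 g/cm³.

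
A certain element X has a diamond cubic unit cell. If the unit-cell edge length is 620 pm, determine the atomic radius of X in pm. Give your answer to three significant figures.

In a diamond cubic lattice, nearest neighbors lie along the body diagonal with √3·a = 8r.
r = √3·a/8 = 1.7321 × 620 / 8 = 134 pm.

134 pm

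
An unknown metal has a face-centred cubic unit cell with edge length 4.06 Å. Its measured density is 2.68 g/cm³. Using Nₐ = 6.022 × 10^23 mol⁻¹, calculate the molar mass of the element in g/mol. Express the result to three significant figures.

An FCC cell has Z = 4 atoms; a = 4.060 × 10^-8 cm.
M = ρ·N_A·a³/Z = 2.68 × 6.022 × 10²³ × 6.692 × 10^-23 / 4 = 27.0 g/mol.

27.0 g/mol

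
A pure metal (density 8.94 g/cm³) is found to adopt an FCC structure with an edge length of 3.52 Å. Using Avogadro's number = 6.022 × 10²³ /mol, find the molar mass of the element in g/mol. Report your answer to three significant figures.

An FCC cell has Z = 4 atoms; a = 3.520 × 10^-8 cm.
M = ρ·N_A·a³/Z = 8.94 × 6.022 × 10²³ × 4.361 × 10^-23 / 4 = 58.7 g/mol.

58.7 g/mol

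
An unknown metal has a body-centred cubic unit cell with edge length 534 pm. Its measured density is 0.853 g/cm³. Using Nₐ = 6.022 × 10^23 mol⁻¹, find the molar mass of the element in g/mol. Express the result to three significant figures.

39.1 g/mol

A BCC cell has Z = 2 atoms; a = 5.340 × 10^-8 cm.
M = ρ·N_A·a³/Z = 0.853 × 6.022 × 10²³ × 1.523 × 10^-22 / 2 = 39.1 g/mol.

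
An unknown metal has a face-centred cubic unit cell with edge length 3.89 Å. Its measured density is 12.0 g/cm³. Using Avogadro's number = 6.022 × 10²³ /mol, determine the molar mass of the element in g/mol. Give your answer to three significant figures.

An FCC cell has Z = 4 atoms; a = 3.890 × 10^-8 cm.
M = ρ·N_A·a³/Z = 12.0 × 6.022 × 10²³ × 5.886 × 10^-23 / 4 = 106 g/mol.

106 g/mol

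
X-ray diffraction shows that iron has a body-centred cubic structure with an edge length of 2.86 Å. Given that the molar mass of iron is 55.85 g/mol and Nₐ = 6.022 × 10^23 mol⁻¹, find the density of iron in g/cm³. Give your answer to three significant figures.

7.93 g/cm³

A BCC unit cell contains Z = 2 atoms.
Cell volume: a³ = (2.86 Å)³ = (2.860 × 10^-8 cm)³ = 2.339 × 10^-23 cm³.
ρ = Z·M/(N_A·a³) = 2 × 55.85 / (6.022 × 10²³ × 2.339 × 10^-23) = 7.929 g/cm³.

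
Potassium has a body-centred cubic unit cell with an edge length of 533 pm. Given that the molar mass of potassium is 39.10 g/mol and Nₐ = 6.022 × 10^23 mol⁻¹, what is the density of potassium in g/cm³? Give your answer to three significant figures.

A BCC unit cell contains Z = 2 atoms.
Cell volume: a³ = (533 pm)³ = (5.330 × 10^-8 cm)³ = 1.514 × 10^-22 cm³.
ρ = Z·M/(N_A·a³) = 2 × 39.10 / (6.022 × 10²³ × 1.514 × 10^-22) = 0.8576 g/cm³.

0.858 g/cm³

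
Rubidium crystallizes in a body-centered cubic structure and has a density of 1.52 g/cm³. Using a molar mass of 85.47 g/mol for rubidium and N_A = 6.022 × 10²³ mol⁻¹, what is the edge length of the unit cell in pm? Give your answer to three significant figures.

With Z = 2 atoms per BCC cell, a³ = Z·M/(N_A·ρ) = 2 × 85.47 / (6.022 × 10²³ × 1.520 g/cm³) = 1.867 × 10^-22 cm³.
a = (1.867 × 10^-22)^(1/3) = 5.716 × 10^-8 cm = 572 pm.

572 pm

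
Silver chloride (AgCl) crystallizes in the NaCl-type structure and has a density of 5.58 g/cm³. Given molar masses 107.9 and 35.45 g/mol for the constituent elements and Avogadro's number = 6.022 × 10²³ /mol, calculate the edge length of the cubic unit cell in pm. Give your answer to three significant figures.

555 pm

M(AgCl) = 143.35 g/mol; Z = 4 formula units per cell.
a³ = Z·M/(N_A·ρ) = 4 × 143.35 / (6.022 × 10²³ × 5.58) = 1.706 × 10^-22 cm³, so a = 5.547 × 10^-8 cm = 555 pm.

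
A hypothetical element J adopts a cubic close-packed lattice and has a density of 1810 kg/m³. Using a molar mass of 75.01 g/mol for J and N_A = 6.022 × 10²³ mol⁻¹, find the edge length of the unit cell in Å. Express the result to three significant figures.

With Z = 4 atoms per FCC cell, a³ = Z·M/(N_A·ρ) = 4 × 75.01 / (6.022 × 10²³ × 1.810 g/cm³) = 2.753 × 10^-22 cm³.
a = (2.753 × 10^-22)^(1/3) = 6.505 × 10^-8 cm = 6.51 Å.

6.51 Å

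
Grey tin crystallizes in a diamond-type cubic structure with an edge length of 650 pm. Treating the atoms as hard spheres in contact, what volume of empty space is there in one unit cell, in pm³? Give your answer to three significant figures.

1.81 × 10^8 pm³

In a diamond cubic lattice nearest neighbors lie along the body diagonal with √3·a = 8r, so r = 0.2165a = 140.7 pm.
V_cell = a³ = 2.746 × 10^8 pm³; V_atoms = 8 × (4/3)πr³ = 9.340 × 10^7 pm³.
Empty space = 2.746 × 10^8 − 9.340 × 10^7 = 1.81 × 10^8 pm³.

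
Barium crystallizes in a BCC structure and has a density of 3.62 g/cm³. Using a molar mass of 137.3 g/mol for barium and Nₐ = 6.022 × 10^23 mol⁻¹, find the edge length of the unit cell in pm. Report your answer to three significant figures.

With Z = 2 atoms per BCC cell, a³ = Z·M/(N_A·ρ) = 2 × 137.3 / (6.022 × 10²³ × 3.620 g/cm³) = 1.260 × 10^-22 cm³.
a = (1.260 × 10^-22)^(1/3) = 5.013 × 10^-8 cm = 501 pm.

501 pm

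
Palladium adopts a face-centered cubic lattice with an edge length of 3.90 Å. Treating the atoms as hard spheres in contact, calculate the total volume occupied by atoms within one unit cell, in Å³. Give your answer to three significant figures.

In an FCC lattice atoms touch along the face diagonal, so √2·a = 4r, so r = 0.3536a = 1.379 Å.
V_atoms = Z × (4/3)πr³ = 4 × (4/3)π × (1.379)³ = 43.9 Å³.

43.9 Å³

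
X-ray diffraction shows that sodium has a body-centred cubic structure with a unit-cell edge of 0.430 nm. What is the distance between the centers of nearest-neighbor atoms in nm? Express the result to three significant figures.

In a BCC structure, atoms touch along the body diagonal, so √3·a = 4r; the nearest-neighbor distance equals 2r = 0.8660·a.
d = 0.8660 × 0.430 = 0.372 nm.

0.372 nm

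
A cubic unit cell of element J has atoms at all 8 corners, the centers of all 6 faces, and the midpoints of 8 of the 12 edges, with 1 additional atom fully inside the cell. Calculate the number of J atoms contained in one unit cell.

7

Corner atoms are shared by 8 cells (1/8 each), face atoms by 2 (1/2 each), edge atoms by 4 (1/4 each), interior atoms are unshared.
Net atoms = 8 × 1/8 + 6 × 1/2 + 8 × 1/4 + 1 = 1 + 3 + 2 + 1 = 7.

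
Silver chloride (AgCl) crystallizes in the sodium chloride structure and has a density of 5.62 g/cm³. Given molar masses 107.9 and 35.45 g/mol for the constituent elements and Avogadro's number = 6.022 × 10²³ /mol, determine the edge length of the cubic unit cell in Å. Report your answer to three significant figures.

5.53 Å

M(AgCl) = 143.35 g/mol; Z = 4 formula units per cell.
a³ = Z·M/(N_A·ρ) = 4 × 143.35 / (6.022 × 10²³ × 5.62) = 1.694 × 10^-22 cm³, so a = 5.533 × 10^-8 cm = 5.53 Å.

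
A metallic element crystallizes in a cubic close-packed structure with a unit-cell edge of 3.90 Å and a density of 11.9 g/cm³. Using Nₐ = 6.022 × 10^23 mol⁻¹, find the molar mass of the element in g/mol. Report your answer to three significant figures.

106 g/mol

An FCC cell has Z = 4 atoms; a = 3.900 × 10^-8 cm.
M = ρ·N_A·a³/Z = 11.9 × 6.022 × 10²³ × 5.932 × 10^-23 / 4 = 106 g/mol.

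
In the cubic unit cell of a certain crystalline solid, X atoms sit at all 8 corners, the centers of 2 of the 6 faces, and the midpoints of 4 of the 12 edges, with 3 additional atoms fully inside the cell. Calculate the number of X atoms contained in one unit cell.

6

Corner atoms are shared by 8 cells (1/8 each), face atoms by 2 (1/2 each), edge atoms by 4 (1/4 each), interior atoms are unshared.
Net atoms = 8 × 1/8 + 2 × 1/2 + 4 × 1/4 + 3 = 1 + 1 + 1 + 3 = 6.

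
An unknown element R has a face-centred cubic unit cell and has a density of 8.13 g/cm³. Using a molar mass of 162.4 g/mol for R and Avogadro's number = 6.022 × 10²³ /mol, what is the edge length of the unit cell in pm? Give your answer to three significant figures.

510 pm

With Z = 4 atoms per FCC cell, a³ = Z·M/(N_A·ρ) = 4 × 162.4 / (6.022 × 10²³ × 8.130 g/cm³) = 1.327 × 10^-22 cm³.
a = (1.327 × 10^-22)^(1/3) = 5.100 × 10^-8 cm = 510 pm.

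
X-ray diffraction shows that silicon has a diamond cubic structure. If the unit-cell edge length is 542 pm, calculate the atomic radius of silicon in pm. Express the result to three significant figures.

117 pm

In a diamond cubic lattice, nearest neighbors lie along the body diagonal with √3·a = 8r.
r = √3·a/8 = 1.7321 × 542 / 8 = 117 pm.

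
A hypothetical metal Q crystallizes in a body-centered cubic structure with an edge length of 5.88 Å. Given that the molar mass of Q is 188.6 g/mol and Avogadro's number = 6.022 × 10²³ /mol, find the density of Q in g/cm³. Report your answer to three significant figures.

3.08 g/cm³

A BCC unit cell contains Z = 2 atoms.
Cell volume: a³ = (5.88 Å)³ = (5.880 × 10^-8 cm)³ = 2.033 × 10^-22 cm³.
ρ = Z·M/(N_A·a³) = 2 × 188.6 / (6.022 × 10²³ × 2.033 × 10^-22) = 3.081 g/cm³.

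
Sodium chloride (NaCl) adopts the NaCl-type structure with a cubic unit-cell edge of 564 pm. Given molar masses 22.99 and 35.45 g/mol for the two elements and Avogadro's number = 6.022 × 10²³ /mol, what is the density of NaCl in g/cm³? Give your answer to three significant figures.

The NaCl-type structure contains Z = 4 formula units per cell; M(NaCl) = 22.99 + 35.45 = 58.44 g/mol.
a³ = (5.640 × 10^-8 cm)³ = 1.794 × 10^-22 cm³.
ρ = 4 × 58.44 / (6.022 × 10²³ × 1.794 × 10^-22) = 2.164 g/cm³.

2.16 g/cm³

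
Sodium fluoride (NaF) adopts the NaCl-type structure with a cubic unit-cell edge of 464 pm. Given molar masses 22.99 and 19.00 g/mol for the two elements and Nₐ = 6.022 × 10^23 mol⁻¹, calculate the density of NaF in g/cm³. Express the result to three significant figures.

The NaCl-type structure contains Z = 4 formula units per cell; M(NaF) = 22.99 + 19.00 = 41.99 g/mol.
a³ = (4.640 × 10^-8 cm)³ = 9.990 × 10^-23 cm³.
ρ = 4 × 41.99 / (6.022 × 10²³ × 9.990 × 10^-23) = 2.792 g/cm³.

2.79 g/cm³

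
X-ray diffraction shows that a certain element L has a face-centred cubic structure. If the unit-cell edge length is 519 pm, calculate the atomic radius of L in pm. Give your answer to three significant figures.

183 pm

In an FCC lattice, atoms touch along the face diagonal, so √2·a = 4r.
r = √2·a/4 = 1.4142 × 519 / 4 = 183 pm.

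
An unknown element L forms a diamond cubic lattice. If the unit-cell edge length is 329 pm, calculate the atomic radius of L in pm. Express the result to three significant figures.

71.2 pm

In a diamond cubic lattice, nearest neighbors lie along the body diagonal with √3·a = 8r.
r = √3·a/8 = 1.7321 × 329 / 8 = 71.2 pm.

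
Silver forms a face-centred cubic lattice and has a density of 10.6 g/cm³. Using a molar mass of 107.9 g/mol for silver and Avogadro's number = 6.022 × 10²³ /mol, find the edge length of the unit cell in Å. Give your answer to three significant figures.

4.07 Å

With Z = 4 atoms per FCC cell, a³ = Z·M/(N_A·ρ) = 4 × 107.9 / (6.022 × 10²³ × 10.60 g/cm³) = 6.761 × 10^-23 cm³.
a = (6.761 × 10^-23)^(1/3) = 4.074 × 10^-8 cm = 4.07 Å.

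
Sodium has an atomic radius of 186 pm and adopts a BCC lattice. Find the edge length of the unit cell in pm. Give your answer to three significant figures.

In a BCC lattice, atoms touch along the body diagonal, so √3·a = 4r.
a = 4r/√3 = 4 × 186 / 1.7321 = 430 pm.

430 pm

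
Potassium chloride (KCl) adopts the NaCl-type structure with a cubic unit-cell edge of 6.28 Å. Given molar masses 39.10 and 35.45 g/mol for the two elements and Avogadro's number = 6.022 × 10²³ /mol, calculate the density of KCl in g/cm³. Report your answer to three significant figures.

The NaCl-type structure contains Z = 4 formula units per cell; M(KCl) = 39.10 + 35.45 = 74.55 g/mol.
a³ = (6.280 × 10^-8 cm)³ = 2.477 × 10^-22 cm³.
ρ = 4 × 74.55 / (6.022 × 10²³ × 2.477 × 10^-22) = 1.999 g/cm³.

2.00 g/cm³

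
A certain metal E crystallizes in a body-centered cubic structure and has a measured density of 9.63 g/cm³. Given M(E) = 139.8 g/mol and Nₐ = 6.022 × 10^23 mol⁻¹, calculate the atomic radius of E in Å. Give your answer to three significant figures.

1.58 Å

For a BCC cell (Z = 2), a³ = Z·M/(N_A·ρ) = 2 × 139.8 / (6.022 × 10²³ × 9.630) = 4.821 × 10^-23 cm³, so a = 3.640 × 10^-8 cm = 3.640 Å.
Atoms touch along the body diagonal, so √3·a = 4r, so r = 0.4330 × a = 1.58 Å.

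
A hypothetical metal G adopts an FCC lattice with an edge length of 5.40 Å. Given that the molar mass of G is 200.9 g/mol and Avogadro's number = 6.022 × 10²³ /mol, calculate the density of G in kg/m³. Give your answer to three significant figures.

An FCC unit cell contains Z = 4 atoms.
Cell volume: a³ = (5.40 Å)³ = (5.400 × 10^-8 cm)³ = 1.575 × 10^-22 cm³.
ρ = Z·M/(N_A·a³) = 4 × 200.9 / (6.022 × 10²³ × 1.575 × 10^-22) = 8.475 g/cm³ = 8470 kg/m³.

8470 kg/m³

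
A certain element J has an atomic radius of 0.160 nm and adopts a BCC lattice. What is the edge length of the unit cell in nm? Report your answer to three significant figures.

In a BCC lattice, atoms touch along the body diagonal, so √3·a = 4r.
a = 4r/√3 = 4 × 0.160 / 1.7321 = 0.370 nm.

0.370 nm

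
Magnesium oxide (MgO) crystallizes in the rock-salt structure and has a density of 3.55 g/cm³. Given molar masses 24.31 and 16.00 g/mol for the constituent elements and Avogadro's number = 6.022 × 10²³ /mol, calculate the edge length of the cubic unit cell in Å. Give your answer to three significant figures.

M(MgO) = 40.31 g/mol; Z = 4 formula units per cell.
a³ = Z·M/(N_A·ρ) = 4 × 40.31 / (6.022 × 10²³ × 3.55) = 7.542 × 10^-23 cm³, so a = 4.225 × 10^-8 cm = 4.23 Å.

4.23 Å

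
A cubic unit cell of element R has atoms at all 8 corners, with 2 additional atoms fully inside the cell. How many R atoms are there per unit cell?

3

Corner atoms are shared by 8 cells (1/8 each), interior atoms are unshared.
Net atoms = 8 × 1/8 + 2 = 1 + 2 = 3.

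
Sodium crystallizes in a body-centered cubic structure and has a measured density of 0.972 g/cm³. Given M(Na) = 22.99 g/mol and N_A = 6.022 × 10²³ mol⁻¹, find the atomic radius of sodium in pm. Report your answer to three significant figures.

For a BCC cell (Z = 2), a³ = Z·M/(N_A·ρ) = 2 × 22.99 / (6.022 × 10²³ × 0.9720) = 7.855 × 10^-23 cm³, so a = 4.283 × 10^-8 cm = 428.3 pm.
Atoms touch along the body diagonal, so √3·a = 4r, so r = 0.4330 × a = 185 pm.

185 pm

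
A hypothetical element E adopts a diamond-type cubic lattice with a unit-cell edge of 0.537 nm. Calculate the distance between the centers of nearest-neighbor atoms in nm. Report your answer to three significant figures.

In a diamond cubic structure, nearest neighbors lie along the body diagonal with √3·a = 8r; the nearest-neighbor distance equals 2r = 0.4330·a.
d = 0.4330 × 0.537 = 0.233 nm.

0.233 nm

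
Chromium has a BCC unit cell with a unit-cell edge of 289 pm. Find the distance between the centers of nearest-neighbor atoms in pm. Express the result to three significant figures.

250 pm

In a BCC structure, atoms touch along the body diagonal, so √3·a = 4r; the nearest-neighbor distance equals 2r = 0.8660·a.
d = 0.8660 × 289 = 250 pm.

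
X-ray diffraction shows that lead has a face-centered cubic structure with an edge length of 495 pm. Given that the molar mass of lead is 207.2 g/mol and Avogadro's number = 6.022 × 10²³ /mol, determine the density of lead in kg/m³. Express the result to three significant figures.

11300 kg/m³

An FCC unit cell contains Z = 4 atoms.
Cell volume: a³ = (495 pm)³ = (4.950 × 10^-8 cm)³ = 1.213 × 10^-22 cm³.
ρ = Z·M/(N_A·a³) = 4 × 207.2 / (6.022 × 10²³ × 1.213 × 10^-22) = 11.35 g/cm³ = 11300 kg/m³.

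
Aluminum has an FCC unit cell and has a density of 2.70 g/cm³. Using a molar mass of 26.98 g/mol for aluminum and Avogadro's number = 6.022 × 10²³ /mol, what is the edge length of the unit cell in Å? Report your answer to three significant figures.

4.05 Å

With Z = 4 atoms per FCC cell, a³ = Z·M/(N_A·ρ) = 4 × 26.98 / (6.022 × 10²³ × 2.700 g/cm³) = 6.637 × 10^-23 cm³.
a = (6.637 × 10^-23)^(1/3) = 4.049 × 10^-8 cm = 4.05 Å.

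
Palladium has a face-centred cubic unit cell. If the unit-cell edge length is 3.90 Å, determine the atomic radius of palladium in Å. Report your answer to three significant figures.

In an FCC lattice, atoms touch along the face diagonal, so √2·a = 4r.
r = √2·a/4 = 1.4142 × 3.90 / 4 = 1.38 Å.

1.38 Å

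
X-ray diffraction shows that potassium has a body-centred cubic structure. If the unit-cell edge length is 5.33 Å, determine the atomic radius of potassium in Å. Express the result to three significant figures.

In a BCC lattice, atoms touch along the body diagonal, so √3·a = 4r.
r = √3·a/4 = 1.7321 × 5.33 / 4 = 2.31 Å.

2.31 Å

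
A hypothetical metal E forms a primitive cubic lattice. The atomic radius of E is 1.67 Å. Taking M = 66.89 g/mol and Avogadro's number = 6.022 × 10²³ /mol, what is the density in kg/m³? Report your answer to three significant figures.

2980 kg/m³

In a simple cubic lattice, atoms touch along the cell edge, so a = 2r, giving a = 3.340 Å = 3.340 × 10^-8 cm.
With Z = 1, ρ = Z·M/(N_A·a³) = 1 × 66.89 / (6.022 × 10²³ × 3.726 × 10^-23) = 2.981 g/cm³ = 2980 kg/m³.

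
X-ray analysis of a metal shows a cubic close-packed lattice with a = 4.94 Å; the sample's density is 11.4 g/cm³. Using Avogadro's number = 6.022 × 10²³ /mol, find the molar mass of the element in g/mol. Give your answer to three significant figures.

207 g/mol

An FCC cell has Z = 4 atoms; a = 4.940 × 10^-8 cm.
M = ρ·N_A·a³/Z = 11.4 × 6.022 × 10²³ × 1.206 × 10^-22 / 4 = 207 g/mol.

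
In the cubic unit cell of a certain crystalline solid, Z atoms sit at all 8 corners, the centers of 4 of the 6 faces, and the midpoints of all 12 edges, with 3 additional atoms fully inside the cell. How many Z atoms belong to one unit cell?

9

Corner atoms are shared by 8 cells (1/8 each), face atoms by 2 (1/2 each), edge atoms by 4 (1/4 each), interior atoms are unshared.
Net atoms = 8 × 1/8 + 4 × 1/2 + 12 × 1/4 + 3 = 1 + 2 + 3 + 3 = 9.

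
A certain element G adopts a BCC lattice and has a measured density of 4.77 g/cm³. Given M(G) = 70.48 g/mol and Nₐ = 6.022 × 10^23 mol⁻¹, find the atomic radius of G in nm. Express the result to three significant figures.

0.159 nm

For a BCC cell (Z = 2), a³ = Z·M/(N_A·ρ) = 2 × 70.48 / (6.022 × 10²³ × 4.770) = 4.907 × 10^-23 cm³, so a = 3.661 × 10^-8 cm = 0.3661 nm.
Atoms touch along the body diagonal, so √3·a = 4r, so r = 0.4330 × a = 0.159 nm.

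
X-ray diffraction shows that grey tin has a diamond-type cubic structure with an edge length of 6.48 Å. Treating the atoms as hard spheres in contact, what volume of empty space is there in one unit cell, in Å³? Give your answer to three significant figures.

180 Å³

In a diamond cubic lattice nearest neighbors lie along the body diagonal with √3·a = 8r, so r = 0.2165a = 1.403 Å.
V_cell = a³ = 272.1 Å³; V_atoms = 8 × (4/3)πr³ = 92.54 Å³.
Empty space = 272.1 − 92.54 = 180 Å³.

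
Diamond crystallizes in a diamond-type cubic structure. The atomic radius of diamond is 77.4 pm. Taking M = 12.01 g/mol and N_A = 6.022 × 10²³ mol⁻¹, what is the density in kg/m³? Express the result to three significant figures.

3490 kg/m³

In a diamond cubic lattice, nearest neighbors lie along the body diagonal with √3·a = 8r, giving a = 357.5 pm = 3.575 × 10^-8 cm.
With Z = 8, ρ = Z·M/(N_A·a³) = 8 × 12.01 / (6.022 × 10²³ × 4.569 × 10^-23) = 3.492 g/cm³ = 3490 kg/m³.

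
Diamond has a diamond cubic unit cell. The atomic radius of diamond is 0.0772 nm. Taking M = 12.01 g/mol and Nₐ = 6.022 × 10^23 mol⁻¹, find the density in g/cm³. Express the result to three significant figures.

In a diamond cubic lattice, nearest neighbors lie along the body diagonal with √3·a = 8r, giving a = 0.3566 nm = 3.566 × 10^-8 cm.
With Z = 8, ρ = Z·M/(N_A·a³) = 8 × 12.01 / (6.022 × 10²³ × 4.534 × 10^-23) = 3.519 g/cm³.

3.52 g/cm³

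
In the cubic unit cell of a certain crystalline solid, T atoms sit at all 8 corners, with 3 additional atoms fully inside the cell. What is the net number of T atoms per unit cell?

4

Corner atoms are shared by 8 cells (1/8 each), interior atoms are unshared.
Net atoms = 8 × 1/8 + 3 = 1 + 3 = 4.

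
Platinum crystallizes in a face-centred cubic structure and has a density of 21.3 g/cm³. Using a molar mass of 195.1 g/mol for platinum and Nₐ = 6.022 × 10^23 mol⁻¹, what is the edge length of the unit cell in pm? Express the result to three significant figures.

With Z = 4 atoms per FCC cell, a³ = Z·M/(N_A·ρ) = 4 × 195.1 / (6.022 × 10²³ × 21.30 g/cm³) = 6.084 × 10^-23 cm³.
a = (6.084 × 10^-23)^(1/3) = 3.933 × 10^-8 cm = 393 pm.

393 pm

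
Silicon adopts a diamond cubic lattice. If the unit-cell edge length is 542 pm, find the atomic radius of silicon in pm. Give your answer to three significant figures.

117 pm

In a diamond cubic lattice, nearest neighbors lie along the body diagonal with √3·a = 8r.
r = √3·a/8 = 1.7321 × 542 / 8 = 117 pm.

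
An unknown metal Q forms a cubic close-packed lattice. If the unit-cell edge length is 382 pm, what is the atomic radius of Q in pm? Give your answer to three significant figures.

135 pm

In an FCC lattice, atoms touch along the face diagonal, so √2·a = 4r.
r = √2·a/4 = 1.4142 × 382 / 4 = 135 pm.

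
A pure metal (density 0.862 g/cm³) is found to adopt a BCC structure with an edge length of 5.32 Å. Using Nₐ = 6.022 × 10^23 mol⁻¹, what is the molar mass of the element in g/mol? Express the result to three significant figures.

A BCC cell has Z = 2 atoms; a = 5.320 × 10^-8 cm.
M = ρ·N_A·a³/Z = 0.862 × 6.022 × 10²³ × 1.506 × 10^-22 / 2 = 39.1 g/mol.

39.1 g/mol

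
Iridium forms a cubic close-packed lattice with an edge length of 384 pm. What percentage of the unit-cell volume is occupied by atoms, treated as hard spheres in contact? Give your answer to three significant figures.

In an FCC lattice atoms touch along the face diagonal, so √2·a = 4r, so r = 0.3536a = 135.8 pm.
Packing fraction = Z·(4/3)πr³ / a³ = 4 × (4/3)π × (135.8)³ / (384)³ = 0.7405 = 74.0%.

74.0%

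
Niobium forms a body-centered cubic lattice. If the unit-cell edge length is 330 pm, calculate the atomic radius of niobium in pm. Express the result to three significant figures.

In a BCC lattice, atoms touch along the body diagonal, so √3·a = 4r.
r = √3·a/4 = 1.7321 × 330 / 4 = 143 pm.

143 pm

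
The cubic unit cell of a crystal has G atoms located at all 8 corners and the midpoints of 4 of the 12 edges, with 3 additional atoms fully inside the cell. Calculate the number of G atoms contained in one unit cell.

Corner atoms are shared by 8 cells (1/8 each), edge atoms by 4 (1/4 each), interior atoms are unshared.
Net atoms = 8 × 1/8 + 4 × 1/4 + 3 = 1 + 1 + 3 = 5.

5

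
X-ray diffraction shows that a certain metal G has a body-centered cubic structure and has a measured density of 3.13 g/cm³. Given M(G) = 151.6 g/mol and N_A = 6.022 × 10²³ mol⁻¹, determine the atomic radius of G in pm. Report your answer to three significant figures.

235 pm

For a BCC cell (Z = 2), a³ = Z·M/(N_A·ρ) = 2 × 151.6 / (6.022 × 10²³ × 3.130) = 1.609 × 10^-22 cm³, so a = 5.439 × 10^-8 cm = 543.9 pm.
Atoms touch along the body diagonal, so √3·a = 4r, so r = 0.4330 × a = 235 pm.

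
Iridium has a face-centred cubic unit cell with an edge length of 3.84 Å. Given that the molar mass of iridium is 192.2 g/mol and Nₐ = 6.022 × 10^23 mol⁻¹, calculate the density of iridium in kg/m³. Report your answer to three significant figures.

An FCC unit cell contains Z = 4 atoms.
Cell volume: a³ = (3.84 Å)³ = (3.840 × 10^-8 cm)³ = 5.662 × 10^-23 cm³.
ρ = Z·M/(N_A·a³) = 4 × 192.2 / (6.022 × 10²³ × 5.662 × 10^-23) = 22.55 g/cm³ = 22500 kg/m³.

22500 kg/m³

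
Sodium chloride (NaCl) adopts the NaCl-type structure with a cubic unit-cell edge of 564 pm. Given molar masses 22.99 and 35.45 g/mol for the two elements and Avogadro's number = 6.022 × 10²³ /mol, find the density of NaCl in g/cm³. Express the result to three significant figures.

2.16 g/cm³

The NaCl-type structure contains Z = 4 formula units per cell; M(NaCl) = 22.99 + 35.45 = 58.44 g/mol.
a³ = (5.640 × 10^-8 cm)³ = 1.794 × 10^-22 cm³.
ρ = 4 × 58.44 / (6.022 × 10²³ × 1.794 × 10^-22) = 2.164 g/cm³.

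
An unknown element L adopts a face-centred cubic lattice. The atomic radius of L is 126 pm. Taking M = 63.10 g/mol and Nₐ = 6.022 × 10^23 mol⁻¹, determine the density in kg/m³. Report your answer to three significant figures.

In an FCC lattice, atoms touch along the face diagonal, so √2·a = 4r, giving a = 356.4 pm = 3.564 × 10^-8 cm.
With Z = 4, ρ = Z·M/(N_A·a³) = 4 × 63.10 / (6.022 × 10²³ × 4.526 × 10^-23) = 9.260 g/cm³ = 9260 kg/m³.

9260 kg/m³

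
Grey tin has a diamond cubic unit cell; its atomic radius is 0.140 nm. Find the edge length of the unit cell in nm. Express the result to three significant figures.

In a diamond cubic lattice, nearest neighbors lie along the body diagonal with √3·a = 8r.
a = 8r/√3 = 8 × 0.140 / 1.7321 = 0.647 nm.

0.647 nm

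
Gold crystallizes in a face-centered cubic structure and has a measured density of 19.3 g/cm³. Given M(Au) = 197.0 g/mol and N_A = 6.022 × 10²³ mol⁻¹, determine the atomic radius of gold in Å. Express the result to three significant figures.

For an FCC cell (Z = 4), a³ = Z·M/(N_A·ρ) = 4 × 197.0 / (6.022 × 10²³ × 19.30) = 6.780 × 10^-23 cm³, so a = 4.078 × 10^-8 cm = 4.078 Å.
Atoms touch along the face diagonal, so √2·a = 4r, so r = 0.3536 × a = 1.44 Å.

1.44 Å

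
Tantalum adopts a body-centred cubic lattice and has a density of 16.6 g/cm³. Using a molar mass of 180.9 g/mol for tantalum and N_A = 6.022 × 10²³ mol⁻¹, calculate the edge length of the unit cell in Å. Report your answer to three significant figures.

3.31 Å

With Z = 2 atoms per BCC cell, a³ = Z·M/(N_A·ρ) = 2 × 180.9 / (6.022 × 10²³ × 16.60 g/cm³) = 3.619 × 10^-23 cm³.
a = (3.619 × 10^-23)^(1/3) = 3.308 × 10^-8 cm = 3.31 Å.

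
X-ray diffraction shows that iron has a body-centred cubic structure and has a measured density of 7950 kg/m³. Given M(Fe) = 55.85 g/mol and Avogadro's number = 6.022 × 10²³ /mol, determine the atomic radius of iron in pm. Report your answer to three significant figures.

For a BCC cell (Z = 2), a³ = Z·M/(N_A·ρ) = 2 × 55.85 / (6.022 × 10²³ × 7.950) = 2.333 × 10^-23 cm³, so a = 2.857 × 10^-8 cm = 285.7 pm.
Atoms touch along the body diagonal, so √3·a = 4r, so r = 0.4330 × a = 124 pm.

124 pm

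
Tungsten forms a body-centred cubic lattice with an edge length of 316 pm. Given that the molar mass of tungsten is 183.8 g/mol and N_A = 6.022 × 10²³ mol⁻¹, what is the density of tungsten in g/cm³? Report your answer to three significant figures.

A BCC unit cell contains Z = 2 atoms.
Cell volume: a³ = (316 pm)³ = (3.160 × 10^-8 cm)³ = 3.155 × 10^-23 cm³.
ρ = Z·M/(N_A·a³) = 2 × 183.8 / (6.022 × 10²³ × 3.155 × 10^-23) = 19.35 g/cm³.

19.3 g/cm³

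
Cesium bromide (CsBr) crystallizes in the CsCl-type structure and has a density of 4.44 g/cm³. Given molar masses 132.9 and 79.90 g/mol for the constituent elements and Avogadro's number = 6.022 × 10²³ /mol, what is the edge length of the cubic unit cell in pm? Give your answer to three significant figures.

M(CsBr) = 212.8 g/mol; Z = 1 formula unit per cell.
a³ = Z·M/(N_A·ρ) = 1 × 212.8 / (6.022 × 10²³ × 4.44) = 7.959 × 10^-23 cm³, so a = 4.301 × 10^-8 cm = 430 pm.

430 pm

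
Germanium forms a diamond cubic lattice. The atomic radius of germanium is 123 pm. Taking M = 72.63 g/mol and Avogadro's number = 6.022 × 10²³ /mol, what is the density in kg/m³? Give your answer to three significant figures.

In a diamond cubic lattice, nearest neighbors lie along the body diagonal with √3·a = 8r, giving a = 568.1 pm = 5.681 × 10^-8 cm.
With Z = 8, ρ = Z·M/(N_A·a³) = 8 × 72.63 / (6.022 × 10²³ × 1.834 × 10^-22) = 5.262 g/cm³ = 5260 kg/m³.

5260 kg/m³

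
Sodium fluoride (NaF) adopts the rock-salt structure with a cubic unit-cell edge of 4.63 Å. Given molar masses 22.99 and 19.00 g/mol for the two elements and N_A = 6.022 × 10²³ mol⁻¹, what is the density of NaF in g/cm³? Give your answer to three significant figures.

2.81 g/cm³

The rock-salt structure contains Z = 4 formula units per cell; M(NaF) = 22.99 + 19.00 = 41.99 g/mol.
a³ = (4.630 × 10^-8 cm)³ = 9.925 × 10^-23 cm³.
ρ = 4 × 41.99 / (6.022 × 10²³ × 9.925 × 10^-23) = 2.810 g/cm³.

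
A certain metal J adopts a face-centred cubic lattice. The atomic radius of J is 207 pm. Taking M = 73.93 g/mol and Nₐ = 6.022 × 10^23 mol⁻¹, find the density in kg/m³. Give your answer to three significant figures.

In an FCC lattice, atoms touch along the face diagonal, so √2·a = 4r, giving a = 585.5 pm = 5.855 × 10^-8 cm.
With Z = 4, ρ = Z·M/(N_A·a³) = 4 × 73.93 / (6.022 × 10²³ × 2.007 × 10^-22) = 2.447 g/cm³ = 2450 kg/m³.

2450 kg/m³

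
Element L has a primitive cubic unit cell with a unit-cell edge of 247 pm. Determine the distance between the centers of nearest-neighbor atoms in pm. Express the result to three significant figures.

In a simple cubic structure, atoms touch along the cell edge, so a = 2r; the nearest-neighbor distance equals 2r = 1.000·a.
d = 1.000 × 247 = 247 pm.

247 pm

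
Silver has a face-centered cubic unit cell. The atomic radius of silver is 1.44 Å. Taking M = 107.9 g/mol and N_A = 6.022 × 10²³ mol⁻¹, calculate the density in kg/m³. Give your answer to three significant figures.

10600 kg/m³

In an FCC lattice, atoms touch along the face diagonal, so √2·a = 4r, giving a = 4.073 Å = 4.073 × 10^-8 cm.
With Z = 4, ρ = Z·M/(N_A·a³) = 4 × 107.9 / (6.022 × 10²³ × 6.757 × 10^-23) = 10.61 g/cm³ = 10600 kg/m³.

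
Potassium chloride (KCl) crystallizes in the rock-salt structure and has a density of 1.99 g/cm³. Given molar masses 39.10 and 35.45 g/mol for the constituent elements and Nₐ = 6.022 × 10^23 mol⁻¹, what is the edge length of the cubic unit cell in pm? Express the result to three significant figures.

M(KCl) = 74.55 g/mol; Z = 4 formula units per cell.
a³ = Z·M/(N_A·ρ) = 4 × 74.55 / (6.022 × 10²³ × 1.99) = 2.488 × 10^-22 cm³, so a = 6.290 × 10^-8 cm = 629 pm.

629 pm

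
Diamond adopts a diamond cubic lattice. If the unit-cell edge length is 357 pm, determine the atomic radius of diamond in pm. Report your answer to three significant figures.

77.3 pm

In a diamond cubic lattice, nearest neighbors lie along the body diagonal with √3·a = 8r.
r = √3·a/8 = 1.7321 × 357 / 8 = 77.3 pm.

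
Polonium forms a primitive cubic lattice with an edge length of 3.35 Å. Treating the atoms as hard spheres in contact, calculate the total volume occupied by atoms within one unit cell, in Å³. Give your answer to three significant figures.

In a simple cubic lattice atoms touch along the cell edge, so a = 2r, so r = 0.5000a = 1.675 Å.
V_atoms = Z × (4/3)πr³ = 1 × (4/3)π × (1.675)³ = 19.7 Å³.

19.7 Å³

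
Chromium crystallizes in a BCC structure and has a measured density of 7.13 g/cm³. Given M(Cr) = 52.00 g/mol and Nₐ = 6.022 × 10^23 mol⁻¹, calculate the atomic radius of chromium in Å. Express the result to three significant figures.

1.25 Å

For a BCC cell (Z = 2), a³ = Z·M/(N_A·ρ) = 2 × 52.00 / (6.022 × 10²³ × 7.130) = 2.422 × 10^-23 cm³, so a = 2.893 × 10^-8 cm = 2.893 Å.
Atoms touch along the body diagonal, so √3·a = 4r, so r = 0.4330 × a = 1.25 Å.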